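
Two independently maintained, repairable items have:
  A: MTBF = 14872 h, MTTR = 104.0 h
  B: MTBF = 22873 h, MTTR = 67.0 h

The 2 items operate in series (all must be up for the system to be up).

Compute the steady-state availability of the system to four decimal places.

0.9902

A(A) = MTBF/(MTBF+MTTR) = 14872/(14872+104.0) = 0.993056
A(B) = MTBF/(MTBF+MTTR) = 22873/(22873+67.0) = 0.997079
Series availability: 0.993056 × 0.997079 = 0.9902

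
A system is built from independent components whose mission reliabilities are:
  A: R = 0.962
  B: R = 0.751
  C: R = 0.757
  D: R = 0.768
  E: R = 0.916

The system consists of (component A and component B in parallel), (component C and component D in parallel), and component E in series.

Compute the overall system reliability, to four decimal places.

0.8562

Parallel (A and B): 1 − (1 − 0.962000)(1 − 0.751000) = 0.990538
Parallel (C and D): 1 − (1 − 0.757000)(1 − 0.768000) = 0.943624
Series ([0.990538], [0.943624], and E): 0.990538 × 0.943624 × 0.916000 = 0.8562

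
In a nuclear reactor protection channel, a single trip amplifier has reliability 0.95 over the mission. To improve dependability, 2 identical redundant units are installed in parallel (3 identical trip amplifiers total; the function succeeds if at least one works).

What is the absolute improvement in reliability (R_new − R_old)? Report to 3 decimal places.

0.050

R_before = 0.95
R_after = 1 − (1 − 0.95)^3 = 1.000
ΔR = 1.000 − 0.95 = 0.050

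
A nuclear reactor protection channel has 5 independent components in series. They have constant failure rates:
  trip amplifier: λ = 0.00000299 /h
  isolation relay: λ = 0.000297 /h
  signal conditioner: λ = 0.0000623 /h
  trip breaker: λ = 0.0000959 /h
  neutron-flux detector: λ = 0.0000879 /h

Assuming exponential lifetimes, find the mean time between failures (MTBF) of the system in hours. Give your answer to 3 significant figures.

1830

Series of exponential components: λ_sys = Σ λ_i
λ_sys = 0.00000299 + 0.000297 + 0.0000623 + 0.0000959 + 0.0000879 = 5.4609e-04 /h
MTBF = 1 / λ_sys = 1830 h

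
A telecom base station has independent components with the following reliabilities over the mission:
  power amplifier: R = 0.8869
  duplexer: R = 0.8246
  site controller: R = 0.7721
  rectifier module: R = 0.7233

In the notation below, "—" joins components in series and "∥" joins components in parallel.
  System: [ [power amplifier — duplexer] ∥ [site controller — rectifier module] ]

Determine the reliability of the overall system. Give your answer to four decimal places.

Series (power amplifier and duplexer): 0.886900 × 0.824600 = 0.731338
Series (site controller and rectifier module): 0.772100 × 0.723300 = 0.558460
Parallel ([0.731338] and [0.558460]): 1 − (1 − 0.731338)(1 − 0.558460) = 0.8814

0.8814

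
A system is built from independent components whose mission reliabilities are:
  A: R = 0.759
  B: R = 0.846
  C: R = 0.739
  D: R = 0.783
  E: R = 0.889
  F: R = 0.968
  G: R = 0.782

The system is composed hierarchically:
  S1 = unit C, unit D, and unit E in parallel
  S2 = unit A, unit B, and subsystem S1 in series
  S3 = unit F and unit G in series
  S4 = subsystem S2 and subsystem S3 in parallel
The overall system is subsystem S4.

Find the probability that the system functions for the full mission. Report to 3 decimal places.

0.912

Parallel (C, D, and E): 1 − (1 − 0.73900)(1 − 0.78300)(1 − 0.88900) = 0.99371
Series (A, B, and [0.99371]): 0.75900 × 0.84600 × 0.99371 = 0.63808
Series (F and G): 0.96800 × 0.78200 = 0.75698
Parallel ([0.63808] and [0.75698]): 1 − (1 − 0.63808)(1 − 0.75698) = 0.912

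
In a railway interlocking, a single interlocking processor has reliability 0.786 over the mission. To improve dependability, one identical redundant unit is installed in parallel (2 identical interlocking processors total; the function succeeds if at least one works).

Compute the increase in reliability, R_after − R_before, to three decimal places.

R_before = 0.786
R_after = 1 − (1 − 0.786)^2 = 0.954
ΔR = 0.954 − 0.786 = 0.168

0.168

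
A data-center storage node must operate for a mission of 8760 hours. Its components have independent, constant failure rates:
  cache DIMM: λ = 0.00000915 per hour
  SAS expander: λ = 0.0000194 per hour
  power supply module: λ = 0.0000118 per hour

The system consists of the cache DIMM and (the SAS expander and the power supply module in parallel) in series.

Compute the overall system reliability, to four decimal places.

0.9088

R(cache DIMM) = exp(−0.00000915 × 8760) = 0.922974
R(SAS expander) = exp(−0.0000194 × 8760) = 0.843712
R(power supply module) = exp(−0.0000118 × 8760) = 0.901795
Parallel (SAS expander and power supply module): 1 − (1 − 0.843712)(1 − 0.901795) = 0.984652
Series (cache DIMM and [0.984652]): 0.922974 × 0.984652 = 0.9088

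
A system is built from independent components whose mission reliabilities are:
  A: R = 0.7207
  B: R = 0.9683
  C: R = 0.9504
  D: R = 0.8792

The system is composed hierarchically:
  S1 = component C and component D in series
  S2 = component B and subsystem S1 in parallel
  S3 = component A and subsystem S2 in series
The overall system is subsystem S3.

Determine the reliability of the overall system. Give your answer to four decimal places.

Series (C and D): 0.950400 × 0.879200 = 0.835592
Parallel (B and [0.835592]): 1 − (1 − 0.968300)(1 − 0.835592) = 0.994788
Series (A and [0.994788]): 0.720700 × 0.994788 = 0.7169

0.7169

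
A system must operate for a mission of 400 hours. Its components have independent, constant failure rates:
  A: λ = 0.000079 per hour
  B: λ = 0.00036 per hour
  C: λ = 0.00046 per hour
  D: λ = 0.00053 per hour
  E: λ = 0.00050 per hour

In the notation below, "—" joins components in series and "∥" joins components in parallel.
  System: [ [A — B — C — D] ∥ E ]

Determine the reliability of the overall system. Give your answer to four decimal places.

0.9211

R(A) = exp(−0.000079 × 400) = 0.968894
R(B) = exp(−0.00036 × 400) = 0.865888
R(C) = exp(−0.00046 × 400) = 0.831936
R(D) = exp(−0.00053 × 400) = 0.808965
R(E) = exp(−0.00050 × 400) = 0.818731
Series (A, B, C, and D): 0.968894 × 0.865888 × 0.831936 × 0.808965 = 0.564622
Parallel ([0.564622] and E): 1 − (1 − 0.564622)(1 − 0.818731) = 0.9211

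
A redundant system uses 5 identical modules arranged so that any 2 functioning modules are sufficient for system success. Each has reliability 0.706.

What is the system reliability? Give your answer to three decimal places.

0.971

R = Σ_{i=2}^{5} C(5,i) p^i (1−p)^{5−i} with p = 0.706
C(5,2)·0.706^2·0.294^3 = 0.12666
C(5,3)·0.706^3·0.294^2 = 0.30416
C(5,4)·0.706^4·0.294^1 = 0.36520
C(5,5)·0.706^5·0.294^0 = 0.17540
Sum = 0.971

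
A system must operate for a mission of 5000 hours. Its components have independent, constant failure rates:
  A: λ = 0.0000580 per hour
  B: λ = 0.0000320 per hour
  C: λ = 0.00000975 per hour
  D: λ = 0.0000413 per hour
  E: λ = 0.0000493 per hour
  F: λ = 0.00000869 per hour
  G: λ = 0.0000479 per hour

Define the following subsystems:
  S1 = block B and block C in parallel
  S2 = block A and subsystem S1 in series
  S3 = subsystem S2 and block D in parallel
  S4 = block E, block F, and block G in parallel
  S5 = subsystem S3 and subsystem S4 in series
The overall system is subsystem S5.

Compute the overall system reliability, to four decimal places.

0.9502

R(A) = exp(−0.0000580 × 5000) = 0.748264
R(B) = exp(−0.0000320 × 5000) = 0.852144
R(C) = exp(−0.00000975 × 5000) = 0.952419
R(D) = exp(−0.0000413 × 5000) = 0.813426
R(E) = exp(−0.0000493 × 5000) = 0.781531
R(F) = exp(−0.00000869 × 5000) = 0.957480
R(G) = exp(−0.0000479 × 5000) = 0.787021
Parallel (B and C): 1 − (1 − 0.852144)(1 − 0.952419) = 0.992965
Series (A and [0.992965]): 0.748264 × 0.992965 = 0.743000
Parallel ([0.743000] and D): 1 − (1 − 0.743000)(1 − 0.813426) = 0.952050
Parallel (E, F, and G): 1 − (1 − 0.781531)(1 − 0.957480)(1 − 0.787021) = 0.998022
Series ([0.952050] and [0.998022]): 0.952050 × 0.998022 = 0.9502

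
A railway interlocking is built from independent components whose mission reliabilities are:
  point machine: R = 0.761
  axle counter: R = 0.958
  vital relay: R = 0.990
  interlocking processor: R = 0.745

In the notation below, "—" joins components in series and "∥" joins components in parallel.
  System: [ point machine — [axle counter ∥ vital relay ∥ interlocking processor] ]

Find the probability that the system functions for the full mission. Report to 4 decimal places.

Parallel (axle counter, vital relay, and interlocking processor): 1 − (1 − 0.958000)(1 − 0.990000)(1 − 0.745000) = 0.999893
Series (point machine and [0.999893]): 0.761000 × 0.999893 = 0.7609

0.7609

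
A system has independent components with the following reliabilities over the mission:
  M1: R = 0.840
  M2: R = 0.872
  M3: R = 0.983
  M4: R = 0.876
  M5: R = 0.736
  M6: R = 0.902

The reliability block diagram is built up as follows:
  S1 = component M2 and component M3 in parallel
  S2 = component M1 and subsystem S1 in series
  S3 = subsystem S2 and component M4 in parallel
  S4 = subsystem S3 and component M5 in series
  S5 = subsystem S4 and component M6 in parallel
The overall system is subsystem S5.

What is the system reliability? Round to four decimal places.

0.9727

Parallel (M2 and M3): 1 − (1 − 0.872000)(1 − 0.983000) = 0.997824
Series (M1 and [0.997824]): 0.840000 × 0.997824 = 0.838172
Parallel ([0.838172] and M4): 1 − (1 − 0.838172)(1 − 0.876000) = 0.979933
Series ([0.979933] and M5): 0.979933 × 0.736000 = 0.721231
Parallel ([0.721231] and M6): 1 − (1 − 0.721231)(1 − 0.902000) = 0.9727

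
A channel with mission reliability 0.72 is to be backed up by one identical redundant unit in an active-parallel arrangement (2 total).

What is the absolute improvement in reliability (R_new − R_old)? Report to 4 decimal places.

0.2016

R_before = 0.72
R_after = 1 − (1 − 0.72)^2 = 0.9216
ΔR = 0.9216 − 0.72 = 0.2016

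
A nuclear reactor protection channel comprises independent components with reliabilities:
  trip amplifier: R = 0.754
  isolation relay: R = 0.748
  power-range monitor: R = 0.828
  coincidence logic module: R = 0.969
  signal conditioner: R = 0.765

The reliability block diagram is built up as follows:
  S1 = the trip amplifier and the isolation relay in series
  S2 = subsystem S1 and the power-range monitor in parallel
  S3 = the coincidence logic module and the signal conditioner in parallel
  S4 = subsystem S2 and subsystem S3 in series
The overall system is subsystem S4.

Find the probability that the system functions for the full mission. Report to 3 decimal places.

Series (trip amplifier and isolation relay): 0.75400 × 0.74800 = 0.56399
Parallel ([0.56399] and power-range monitor): 1 − (1 − 0.56399)(1 − 0.82800) = 0.92501
Parallel (coincidence logic module and signal conditioner): 1 − (1 − 0.96900)(1 − 0.76500) = 0.99272
Series ([0.92501] and [0.99272]): 0.92501 × 0.99272 = 0.918

0.918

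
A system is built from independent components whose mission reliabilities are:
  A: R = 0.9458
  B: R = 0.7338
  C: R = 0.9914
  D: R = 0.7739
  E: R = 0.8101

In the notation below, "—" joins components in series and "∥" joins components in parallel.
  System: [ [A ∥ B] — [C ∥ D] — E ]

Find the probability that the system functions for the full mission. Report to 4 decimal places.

Parallel (A and B): 1 − (1 − 0.945800)(1 − 0.733800) = 0.985572
Parallel (C and D): 1 − (1 − 0.991400)(1 − 0.773900) = 0.998056
Series ([0.985572], [0.998056], and E): 0.985572 × 0.998056 × 0.810100 = 0.7969

0.7969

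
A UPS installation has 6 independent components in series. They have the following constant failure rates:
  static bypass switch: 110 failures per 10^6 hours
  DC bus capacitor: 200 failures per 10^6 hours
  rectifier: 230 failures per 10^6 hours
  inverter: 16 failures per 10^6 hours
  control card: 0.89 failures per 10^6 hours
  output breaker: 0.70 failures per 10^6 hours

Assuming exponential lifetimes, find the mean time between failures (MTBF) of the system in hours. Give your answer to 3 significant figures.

1790

Series of exponential components: λ_sys = Σ λ_i
λ_sys = 0.00011 + 0.00020 + 0.00023 + 0.000016 + 0.00000089 + 0.00000070 = 5.5759e-04 /h
MTBF = 1 / λ_sys = 1790 h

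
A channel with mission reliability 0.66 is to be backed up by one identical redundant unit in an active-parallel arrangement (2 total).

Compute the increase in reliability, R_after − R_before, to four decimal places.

0.2244

R_before = 0.66
R_after = 1 − (1 − 0.66)^2 = 0.8844
ΔR = 0.8844 − 0.66 = 0.2244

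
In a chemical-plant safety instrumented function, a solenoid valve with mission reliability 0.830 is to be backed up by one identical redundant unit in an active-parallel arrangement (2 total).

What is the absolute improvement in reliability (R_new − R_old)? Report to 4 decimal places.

0.1411

R_before = 0.830
R_after = 1 − (1 − 0.830)^2 = 0.9711
ΔR = 0.9711 − 0.830 = 0.1411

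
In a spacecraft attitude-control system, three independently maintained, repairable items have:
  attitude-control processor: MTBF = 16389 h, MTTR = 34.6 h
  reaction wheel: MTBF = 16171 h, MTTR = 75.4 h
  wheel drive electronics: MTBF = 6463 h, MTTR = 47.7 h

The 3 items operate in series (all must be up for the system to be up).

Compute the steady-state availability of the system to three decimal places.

A(attitude-control processor) = MTBF/(MTBF+MTTR) = 16389/(16389+34.6) = 0.997893
A(reaction wheel) = MTBF/(MTBF+MTTR) = 16171/(16171+75.4) = 0.995359
A(wheel drive electronics) = MTBF/(MTBF+MTTR) = 6463/(6463+47.7) = 0.992674
Series availability: 0.997893 × 0.995359 × 0.992674 = 0.986

0.986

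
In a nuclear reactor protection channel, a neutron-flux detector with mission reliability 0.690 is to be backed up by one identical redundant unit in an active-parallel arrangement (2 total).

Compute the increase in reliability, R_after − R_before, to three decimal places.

0.214

R_before = 0.690
R_after = 1 − (1 − 0.690)^2 = 0.904
ΔR = 0.904 − 0.690 = 0.214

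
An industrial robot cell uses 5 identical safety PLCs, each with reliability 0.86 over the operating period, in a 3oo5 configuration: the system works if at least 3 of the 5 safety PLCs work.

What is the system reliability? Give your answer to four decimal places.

R = Σ_{i=3}^{5} C(5,i) p^i (1−p)^{5−i} with p = 0.86
C(5,3)·0.86^3·0.14^2 = 0.124667
C(5,4)·0.86^4·0.14^1 = 0.382906
C(5,5)·0.86^5·0.14^0 = 0.470427
Sum = 0.9780

0.9780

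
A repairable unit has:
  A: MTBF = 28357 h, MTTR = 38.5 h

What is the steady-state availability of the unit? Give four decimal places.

0.9986

A(A) = MTBF/(MTBF+MTTR) = 28357/(28357+38.5) = 0.9986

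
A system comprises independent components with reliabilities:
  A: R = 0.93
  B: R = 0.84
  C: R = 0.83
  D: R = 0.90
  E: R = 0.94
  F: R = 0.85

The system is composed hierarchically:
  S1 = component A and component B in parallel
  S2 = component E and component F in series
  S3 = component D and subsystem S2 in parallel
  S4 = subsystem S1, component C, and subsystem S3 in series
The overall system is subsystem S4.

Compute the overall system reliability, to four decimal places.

Parallel (A and B): 1 − (1 − 0.930000)(1 − 0.840000) = 0.988800
Series (E and F): 0.940000 × 0.850000 = 0.799000
Parallel (D and [0.799000]): 1 − (1 − 0.900000)(1 − 0.799000) = 0.979900
Series ([0.988800], C, and [0.979900]): 0.988800 × 0.830000 × 0.979900 = 0.8042

0.8042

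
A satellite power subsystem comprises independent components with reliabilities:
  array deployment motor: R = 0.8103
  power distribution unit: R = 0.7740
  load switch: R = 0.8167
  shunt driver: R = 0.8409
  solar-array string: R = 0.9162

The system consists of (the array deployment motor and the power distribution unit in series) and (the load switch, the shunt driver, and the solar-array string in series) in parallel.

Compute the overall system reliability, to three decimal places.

0.862

Series (array deployment motor and power distribution unit): 0.81030 × 0.77400 = 0.62717
Series (load switch, shunt driver, and solar-array string): 0.81670 × 0.84090 × 0.91620 = 0.62921
Parallel ([0.62717] and [0.62921]): 1 − (1 − 0.62717)(1 − 0.62921) = 0.862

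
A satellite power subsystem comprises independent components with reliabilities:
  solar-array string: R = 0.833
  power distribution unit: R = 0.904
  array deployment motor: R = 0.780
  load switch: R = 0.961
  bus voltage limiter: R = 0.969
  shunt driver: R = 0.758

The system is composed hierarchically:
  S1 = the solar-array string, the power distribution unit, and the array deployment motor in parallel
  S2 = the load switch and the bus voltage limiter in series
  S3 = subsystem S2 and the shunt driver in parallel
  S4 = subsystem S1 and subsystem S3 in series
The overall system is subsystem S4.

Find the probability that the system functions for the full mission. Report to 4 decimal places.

Parallel (solar-array string, power distribution unit, and array deployment motor): 1 − (1 − 0.833000)(1 − 0.904000)(1 − 0.780000) = 0.996473
Series (load switch and bus voltage limiter): 0.961000 × 0.969000 = 0.931209
Parallel ([0.931209] and shunt driver): 1 − (1 − 0.931209)(1 − 0.758000) = 0.983353
Series ([0.996473] and [0.983353]): 0.996473 × 0.983353 = 0.9799

0.9799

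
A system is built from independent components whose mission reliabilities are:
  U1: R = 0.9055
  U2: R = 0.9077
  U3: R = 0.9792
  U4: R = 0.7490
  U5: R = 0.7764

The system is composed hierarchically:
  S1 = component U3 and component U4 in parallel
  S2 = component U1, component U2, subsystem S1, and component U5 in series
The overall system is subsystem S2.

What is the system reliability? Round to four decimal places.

Parallel (U3 and U4): 1 − (1 − 0.979200)(1 − 0.749000) = 0.994779
Series (U1, U2, [0.994779], and U5): 0.905500 × 0.907700 × 0.994779 × 0.776400 = 0.6348

0.6348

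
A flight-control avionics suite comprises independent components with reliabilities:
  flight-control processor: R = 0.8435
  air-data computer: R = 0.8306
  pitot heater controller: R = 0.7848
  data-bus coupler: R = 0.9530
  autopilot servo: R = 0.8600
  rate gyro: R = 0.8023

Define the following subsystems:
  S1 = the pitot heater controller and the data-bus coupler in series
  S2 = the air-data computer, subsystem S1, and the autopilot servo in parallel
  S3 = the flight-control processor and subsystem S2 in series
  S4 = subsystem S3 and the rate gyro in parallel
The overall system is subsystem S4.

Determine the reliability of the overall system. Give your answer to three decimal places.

Series (pitot heater controller and data-bus coupler): 0.78480 × 0.95300 = 0.74791
Parallel (air-data computer, [0.74791], and autopilot servo): 1 − (1 − 0.83060)(1 − 0.74791)(1 − 0.86000) = 0.99402
Series (flight-control processor and [0.99402]): 0.84350 × 0.99402 = 0.83846
Parallel ([0.83846] and rate gyro): 1 − (1 − 0.83846)(1 − 0.80230) = 0.968

0.968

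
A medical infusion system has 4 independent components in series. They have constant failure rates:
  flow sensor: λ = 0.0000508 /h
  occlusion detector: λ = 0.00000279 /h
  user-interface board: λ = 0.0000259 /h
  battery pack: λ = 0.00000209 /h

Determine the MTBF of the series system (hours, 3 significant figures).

Series of exponential components: λ_sys = Σ λ_i
λ_sys = 0.0000508 + 0.00000279 + 0.0000259 + 0.00000209 = 8.1580e-05 /h
MTBF = 1 / λ_sys = 12300 h

12300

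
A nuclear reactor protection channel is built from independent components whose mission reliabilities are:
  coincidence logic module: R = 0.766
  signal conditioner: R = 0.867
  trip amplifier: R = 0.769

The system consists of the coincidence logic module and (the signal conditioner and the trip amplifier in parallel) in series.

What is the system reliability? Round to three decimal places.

0.742

Parallel (signal conditioner and trip amplifier): 1 − (1 − 0.86700)(1 − 0.76900) = 0.96928
Series (coincidence logic module and [0.96928]): 0.76600 × 0.96928 = 0.742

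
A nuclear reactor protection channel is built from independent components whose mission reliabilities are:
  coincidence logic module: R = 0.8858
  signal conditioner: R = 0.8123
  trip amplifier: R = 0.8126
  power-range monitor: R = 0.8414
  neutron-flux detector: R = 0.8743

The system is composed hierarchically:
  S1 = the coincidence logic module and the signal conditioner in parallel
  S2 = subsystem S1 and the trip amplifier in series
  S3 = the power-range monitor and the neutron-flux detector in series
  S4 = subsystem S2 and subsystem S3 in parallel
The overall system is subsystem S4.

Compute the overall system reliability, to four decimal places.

Parallel (coincidence logic module and signal conditioner): 1 − (1 − 0.885800)(1 − 0.812300) = 0.978565
Series ([0.978565] and trip amplifier): 0.978565 × 0.812600 = 0.795182
Series (power-range monitor and neutron-flux detector): 0.841400 × 0.874300 = 0.735636
Parallel ([0.795182] and [0.735636]): 1 − (1 − 0.795182)(1 − 0.735636) = 0.9459

0.9459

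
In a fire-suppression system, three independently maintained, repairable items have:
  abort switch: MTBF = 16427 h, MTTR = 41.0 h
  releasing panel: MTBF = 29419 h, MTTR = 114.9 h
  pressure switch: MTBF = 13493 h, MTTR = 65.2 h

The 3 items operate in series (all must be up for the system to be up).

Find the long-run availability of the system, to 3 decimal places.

0.989

A(abort switch) = MTBF/(MTBF+MTTR) = 16427/(16427+41.0) = 0.997510
A(releasing panel) = MTBF/(MTBF+MTTR) = 29419/(29419+114.9) = 0.996110
A(pressure switch) = MTBF/(MTBF+MTTR) = 13493/(13493+65.2) = 0.995191
Series availability: 0.997510 × 0.996110 × 0.995191 = 0.989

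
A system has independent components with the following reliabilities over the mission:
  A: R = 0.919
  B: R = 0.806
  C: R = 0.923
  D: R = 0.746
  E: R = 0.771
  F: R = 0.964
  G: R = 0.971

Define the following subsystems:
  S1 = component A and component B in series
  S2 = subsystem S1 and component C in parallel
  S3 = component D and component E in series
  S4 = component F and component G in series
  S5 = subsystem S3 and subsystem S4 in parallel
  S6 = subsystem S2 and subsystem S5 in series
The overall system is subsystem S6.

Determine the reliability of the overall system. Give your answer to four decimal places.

Series (A and B): 0.919000 × 0.806000 = 0.740714
Parallel ([0.740714] and C): 1 − (1 − 0.740714)(1 − 0.923000) = 0.980035
Series (D and E): 0.746000 × 0.771000 = 0.575166
Series (F and G): 0.964000 × 0.971000 = 0.936044
Parallel ([0.575166] and [0.936044]): 1 − (1 − 0.575166)(1 − 0.936044) = 0.972829
Series ([0.980035] and [0.972829]): 0.980035 × 0.972829 = 0.9534

0.9534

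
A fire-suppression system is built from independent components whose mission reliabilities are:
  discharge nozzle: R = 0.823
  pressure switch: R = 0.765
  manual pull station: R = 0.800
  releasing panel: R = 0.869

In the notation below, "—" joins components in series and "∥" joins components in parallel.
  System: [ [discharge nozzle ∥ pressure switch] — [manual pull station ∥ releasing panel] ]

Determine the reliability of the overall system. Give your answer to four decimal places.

0.9333

Parallel (discharge nozzle and pressure switch): 1 − (1 − 0.823000)(1 − 0.765000) = 0.958405
Parallel (manual pull station and releasing panel): 1 − (1 − 0.800000)(1 − 0.869000) = 0.973800
Series ([0.958405] and [0.973800]): 0.958405 × 0.973800 = 0.9333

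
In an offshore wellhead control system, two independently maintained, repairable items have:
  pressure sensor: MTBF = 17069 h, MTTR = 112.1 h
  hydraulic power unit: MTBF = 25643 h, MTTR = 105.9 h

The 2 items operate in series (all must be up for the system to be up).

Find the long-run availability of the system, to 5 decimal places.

A(pressure sensor) = MTBF/(MTBF+MTTR) = 17069/(17069+112.1) = 0.993475
A(hydraulic power unit) = MTBF/(MTBF+MTTR) = 25643/(25643+105.9) = 0.995887
Series availability: 0.993475 × 0.995887 = 0.98939

0.98939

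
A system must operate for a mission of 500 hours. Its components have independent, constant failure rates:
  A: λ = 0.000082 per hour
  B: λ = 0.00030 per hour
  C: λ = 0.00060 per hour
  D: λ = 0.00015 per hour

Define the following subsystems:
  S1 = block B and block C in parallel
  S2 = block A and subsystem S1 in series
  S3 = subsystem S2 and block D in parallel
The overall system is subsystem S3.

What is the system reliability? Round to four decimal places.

0.9946

R(A) = exp(−0.000082 × 500) = 0.959829
R(B) = exp(−0.00030 × 500) = 0.860708
R(C) = exp(−0.00060 × 500) = 0.740818
R(D) = exp(−0.00015 × 500) = 0.927743
Parallel (B and C): 1 − (1 − 0.860708)(1 − 0.740818) = 0.963898
Series (A and [0.963898]): 0.959829 × 0.963898 = 0.925177
Parallel ([0.925177] and D): 1 − (1 − 0.925177)(1 − 0.927743) = 0.9946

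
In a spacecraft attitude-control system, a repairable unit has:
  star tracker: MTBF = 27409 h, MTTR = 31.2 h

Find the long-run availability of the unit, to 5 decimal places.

A(star tracker) = MTBF/(MTBF+MTTR) = 27409/(27409+31.2) = 0.99886

0.99886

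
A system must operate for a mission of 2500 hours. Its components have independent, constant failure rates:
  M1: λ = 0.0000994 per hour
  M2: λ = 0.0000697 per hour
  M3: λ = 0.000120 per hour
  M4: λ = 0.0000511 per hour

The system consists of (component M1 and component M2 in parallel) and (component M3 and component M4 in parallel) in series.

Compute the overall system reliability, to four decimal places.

R(M1) = exp(−0.0000994 × 2500) = 0.779970
R(M2) = exp(−0.0000697 × 2500) = 0.840087
R(M3) = exp(−0.000120 × 2500) = 0.740818
R(M4) = exp(−0.0000511 × 2500) = 0.880073
Parallel (M1 and M2): 1 − (1 − 0.779970)(1 − 0.840087) = 0.964814
Parallel (M3 and M4): 1 − (1 − 0.740818)(1 − 0.880073) = 0.968917
Series ([0.964814] and [0.968917]): 0.964814 × 0.968917 = 0.9348

0.9348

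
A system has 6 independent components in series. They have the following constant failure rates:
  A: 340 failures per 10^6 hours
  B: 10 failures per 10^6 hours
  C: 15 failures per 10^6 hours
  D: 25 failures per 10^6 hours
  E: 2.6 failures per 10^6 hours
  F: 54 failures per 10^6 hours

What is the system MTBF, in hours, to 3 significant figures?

2240

Series of exponential components: λ_sys = Σ λ_i
λ_sys = 0.00034 + 0.000010 + 0.000015 + 0.000025 + 0.0000026 + 0.000054 = 4.4660e-04 /h
MTBF = 1 / λ_sys = 2240 h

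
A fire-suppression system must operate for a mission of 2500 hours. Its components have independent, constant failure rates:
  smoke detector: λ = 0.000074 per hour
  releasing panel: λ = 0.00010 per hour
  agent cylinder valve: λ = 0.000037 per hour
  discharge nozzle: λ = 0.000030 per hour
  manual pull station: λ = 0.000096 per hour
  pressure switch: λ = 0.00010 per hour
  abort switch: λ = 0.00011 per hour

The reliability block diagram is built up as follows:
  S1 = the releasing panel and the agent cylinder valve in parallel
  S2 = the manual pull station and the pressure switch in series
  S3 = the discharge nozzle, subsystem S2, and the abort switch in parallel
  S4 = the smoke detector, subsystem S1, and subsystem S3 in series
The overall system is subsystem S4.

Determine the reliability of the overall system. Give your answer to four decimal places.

0.8094

R(smoke detector) = exp(−0.000074 × 2500) = 0.831104
R(releasing panel) = exp(−0.00010 × 2500) = 0.778801
R(agent cylinder valve) = exp(−0.000037 × 2500) = 0.911649
R(discharge nozzle) = exp(−0.000030 × 2500) = 0.927743
R(manual pull station) = exp(−0.000096 × 2500) = 0.786628
R(pressure switch) = exp(−0.00010 × 2500) = 0.778801
R(abort switch) = exp(−0.00011 × 2500) = 0.759572
Parallel (releasing panel and agent cylinder valve): 1 − (1 − 0.778801)(1 − 0.911649) = 0.980457
Series (manual pull station and pressure switch): 0.786628 × 0.778801 = 0.612627
Parallel (discharge nozzle, [0.612627], and abort switch): 1 − (1 − 0.927743)(1 − 0.612627)(1 − 0.759572) = 0.993270
Series (smoke detector, [0.980457], and [0.993270]): 0.831104 × 0.980457 × 0.993270 = 0.8094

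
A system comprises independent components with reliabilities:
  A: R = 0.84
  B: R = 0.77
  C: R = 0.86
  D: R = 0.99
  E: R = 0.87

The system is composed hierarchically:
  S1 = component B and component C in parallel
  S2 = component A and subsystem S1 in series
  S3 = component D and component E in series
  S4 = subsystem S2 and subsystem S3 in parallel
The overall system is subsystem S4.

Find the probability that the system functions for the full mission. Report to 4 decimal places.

0.9741

Parallel (B and C): 1 − (1 − 0.770000)(1 − 0.860000) = 0.967800
Series (A and [0.967800]): 0.840000 × 0.967800 = 0.812952
Series (D and E): 0.990000 × 0.870000 = 0.861300
Parallel ([0.812952] and [0.861300]): 1 − (1 − 0.812952)(1 − 0.861300) = 0.9741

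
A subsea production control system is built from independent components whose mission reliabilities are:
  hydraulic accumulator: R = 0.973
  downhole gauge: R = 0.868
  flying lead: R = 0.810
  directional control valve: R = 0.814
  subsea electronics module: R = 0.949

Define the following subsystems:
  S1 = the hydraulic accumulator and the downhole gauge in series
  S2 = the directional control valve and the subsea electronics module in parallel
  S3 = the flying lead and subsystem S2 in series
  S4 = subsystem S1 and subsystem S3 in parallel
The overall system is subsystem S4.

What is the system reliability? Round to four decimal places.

0.9693

Series (hydraulic accumulator and downhole gauge): 0.973000 × 0.868000 = 0.844564
Parallel (directional control valve and subsea electronics module): 1 − (1 − 0.814000)(1 − 0.949000) = 0.990514
Series (flying lead and [0.990514]): 0.810000 × 0.990514 = 0.802316
Parallel ([0.844564] and [0.802316]): 1 − (1 − 0.844564)(1 − 0.802316) = 0.9693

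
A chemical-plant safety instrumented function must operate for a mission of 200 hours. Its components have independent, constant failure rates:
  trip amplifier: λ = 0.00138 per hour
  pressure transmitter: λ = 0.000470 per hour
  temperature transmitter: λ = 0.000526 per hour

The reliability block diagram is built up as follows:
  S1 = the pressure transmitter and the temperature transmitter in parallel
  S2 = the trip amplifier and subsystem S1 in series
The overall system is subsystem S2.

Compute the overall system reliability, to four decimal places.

0.7520

R(trip amplifier) = exp(−0.00138 × 200) = 0.758813
R(pressure transmitter) = exp(−0.000470 × 200) = 0.910283
R(temperature transmitter) = exp(−0.000526 × 200) = 0.900144
Parallel (pressure transmitter and temperature transmitter): 1 − (1 − 0.910283)(1 − 0.900144) = 0.991041
Series (trip amplifier and [0.991041]): 0.758813 × 0.991041 = 0.7520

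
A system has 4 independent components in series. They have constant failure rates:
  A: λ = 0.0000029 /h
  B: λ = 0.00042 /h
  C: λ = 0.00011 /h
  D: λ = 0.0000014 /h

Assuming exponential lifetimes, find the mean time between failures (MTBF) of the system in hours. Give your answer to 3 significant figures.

Series of exponential components: λ_sys = Σ λ_i
λ_sys = 0.0000029 + 0.00042 + 0.00011 + 0.0000014 = 5.3430e-04 /h
MTBF = 1 / λ_sys = 1870 h

1870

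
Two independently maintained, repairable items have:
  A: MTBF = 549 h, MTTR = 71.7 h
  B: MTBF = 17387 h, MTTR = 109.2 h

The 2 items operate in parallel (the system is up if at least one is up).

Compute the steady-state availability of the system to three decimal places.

A(A) = MTBF/(MTBF+MTTR) = 549/(549+71.7) = 0.884485
A(B) = MTBF/(MTBF+MTTR) = 17387/(17387+109.2) = 0.993759
Parallel availability: 1 − (1 − 0.884485)(1 − 0.993759) = 0.999

0.999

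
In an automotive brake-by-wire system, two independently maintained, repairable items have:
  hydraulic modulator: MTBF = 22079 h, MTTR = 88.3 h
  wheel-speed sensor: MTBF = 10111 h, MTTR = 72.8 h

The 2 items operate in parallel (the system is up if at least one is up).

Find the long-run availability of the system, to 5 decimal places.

0.99997

A(hydraulic modulator) = MTBF/(MTBF+MTTR) = 22079/(22079+88.3) = 0.996017
A(wheel-speed sensor) = MTBF/(MTBF+MTTR) = 10111/(10111+72.8) = 0.992851
Parallel availability: 1 − (1 − 0.996017)(1 − 0.992851) = 0.99997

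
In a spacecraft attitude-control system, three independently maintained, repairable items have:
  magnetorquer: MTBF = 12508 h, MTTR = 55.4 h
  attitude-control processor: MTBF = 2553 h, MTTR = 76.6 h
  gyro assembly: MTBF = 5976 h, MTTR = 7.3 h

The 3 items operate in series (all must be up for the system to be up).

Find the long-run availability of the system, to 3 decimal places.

A(magnetorquer) = MTBF/(MTBF+MTTR) = 12508/(12508+55.4) = 0.995590
A(attitude-control processor) = MTBF/(MTBF+MTTR) = 2553/(2553+76.6) = 0.970870
A(gyro assembly) = MTBF/(MTBF+MTTR) = 5976/(5976+7.3) = 0.998780
Series availability: 0.995590 × 0.970870 × 0.998780 = 0.965

0.965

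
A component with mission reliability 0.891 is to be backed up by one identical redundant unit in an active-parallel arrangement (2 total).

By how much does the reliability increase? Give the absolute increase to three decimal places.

R_before = 0.891
R_after = 1 − (1 − 0.891)^2 = 0.988
ΔR = 0.988 − 0.891 = 0.097

0.097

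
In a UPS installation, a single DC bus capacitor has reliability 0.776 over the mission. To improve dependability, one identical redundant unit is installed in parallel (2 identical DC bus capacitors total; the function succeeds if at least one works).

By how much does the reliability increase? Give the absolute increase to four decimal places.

0.1738

R_before = 0.776
R_after = 1 − (1 − 0.776)^2 = 0.9498
ΔR = 0.9498 − 0.776 = 0.1738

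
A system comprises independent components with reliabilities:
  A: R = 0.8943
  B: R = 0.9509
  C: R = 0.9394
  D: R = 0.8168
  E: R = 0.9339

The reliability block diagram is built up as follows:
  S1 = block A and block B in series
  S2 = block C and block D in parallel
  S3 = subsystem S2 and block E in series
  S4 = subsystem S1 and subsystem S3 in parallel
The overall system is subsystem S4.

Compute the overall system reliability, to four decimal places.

0.9886

Series (A and B): 0.894300 × 0.950900 = 0.850390
Parallel (C and D): 1 − (1 − 0.939400)(1 − 0.816800) = 0.988898
Series ([0.988898] and E): 0.988898 × 0.933900 = 0.923532
Parallel ([0.850390] and [0.923532]): 1 − (1 − 0.850390)(1 − 0.923532) = 0.9886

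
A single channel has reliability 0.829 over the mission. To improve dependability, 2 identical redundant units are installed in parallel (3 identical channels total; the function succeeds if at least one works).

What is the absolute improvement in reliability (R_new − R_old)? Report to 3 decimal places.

R_before = 0.829
R_after = 1 − (1 − 0.829)^3 = 0.995
ΔR = 0.995 − 0.829 = 0.166

0.166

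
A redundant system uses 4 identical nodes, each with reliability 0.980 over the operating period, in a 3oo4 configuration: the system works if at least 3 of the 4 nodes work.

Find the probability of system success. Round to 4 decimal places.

R = Σ_{i=3}^{4} C(4,i) p^i (1−p)^{4−i} with p = 0.980
C(4,3)·0.980^3·0.020^1 = 0.075295
C(4,4)·0.980^4·0.020^0 = 0.922368
Sum = 0.9977

0.9977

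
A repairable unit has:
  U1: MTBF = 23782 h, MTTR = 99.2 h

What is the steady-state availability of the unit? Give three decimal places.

A(U1) = MTBF/(MTBF+MTTR) = 23782/(23782+99.2) = 0.996

0.996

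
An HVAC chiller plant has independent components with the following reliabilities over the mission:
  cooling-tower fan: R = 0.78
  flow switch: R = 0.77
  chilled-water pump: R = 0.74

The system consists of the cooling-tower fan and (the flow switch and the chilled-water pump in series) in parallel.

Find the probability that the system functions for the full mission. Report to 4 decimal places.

Series (flow switch and chilled-water pump): 0.770000 × 0.740000 = 0.569800
Parallel (cooling-tower fan and [0.569800]): 1 − (1 − 0.780000)(1 − 0.569800) = 0.9054

0.9054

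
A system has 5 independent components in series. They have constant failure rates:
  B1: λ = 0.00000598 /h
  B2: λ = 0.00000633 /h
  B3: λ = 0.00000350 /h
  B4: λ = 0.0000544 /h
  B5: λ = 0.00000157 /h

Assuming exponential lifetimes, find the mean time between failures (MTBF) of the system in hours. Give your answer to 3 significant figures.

13900

Series of exponential components: λ_sys = Σ λ_i
λ_sys = 0.00000598 + 0.00000633 + 0.00000350 + 0.0000544 + 0.00000157 = 7.1780e-05 /h
MTBF = 1 / λ_sys = 13900 h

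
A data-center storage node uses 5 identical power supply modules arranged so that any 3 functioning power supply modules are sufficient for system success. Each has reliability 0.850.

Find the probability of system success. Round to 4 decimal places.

R = Σ_{i=3}^{5} C(5,i) p^i (1−p)^{5−i} with p = 0.850
C(5,3)·0.850^3·0.150^2 = 0.138178
C(5,4)·0.850^4·0.150^1 = 0.391505
C(5,5)·0.850^5·0.150^0 = 0.443705
Sum = 0.9734

0.9734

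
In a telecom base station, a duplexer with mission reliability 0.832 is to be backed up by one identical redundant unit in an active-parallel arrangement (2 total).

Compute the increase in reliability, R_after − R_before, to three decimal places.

0.140

R_before = 0.832
R_after = 1 − (1 − 0.832)^2 = 0.972
ΔR = 0.972 − 0.832 = 0.140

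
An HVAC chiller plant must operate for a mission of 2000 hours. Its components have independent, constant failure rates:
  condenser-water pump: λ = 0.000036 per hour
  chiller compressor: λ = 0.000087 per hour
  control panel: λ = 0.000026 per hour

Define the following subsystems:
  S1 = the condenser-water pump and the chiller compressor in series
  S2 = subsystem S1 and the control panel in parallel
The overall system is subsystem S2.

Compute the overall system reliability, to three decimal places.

R(condenser-water pump) = exp(−0.000036 × 2000) = 0.93053
R(chiller compressor) = exp(−0.000087 × 2000) = 0.84030
R(control panel) = exp(−0.000026 × 2000) = 0.94933
Series (condenser-water pump and chiller compressor): 0.93053 × 0.84030 = 0.78192
Parallel ([0.78192] and control panel): 1 − (1 − 0.78192)(1 − 0.94933) = 0.989

0.989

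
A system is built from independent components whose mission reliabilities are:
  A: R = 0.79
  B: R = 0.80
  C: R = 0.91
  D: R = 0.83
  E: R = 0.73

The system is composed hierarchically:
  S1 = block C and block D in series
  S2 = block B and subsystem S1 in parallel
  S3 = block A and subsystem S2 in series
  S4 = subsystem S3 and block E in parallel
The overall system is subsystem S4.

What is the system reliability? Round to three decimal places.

Series (C and D): 0.91000 × 0.83000 = 0.75530
Parallel (B and [0.75530]): 1 − (1 − 0.80000)(1 − 0.75530) = 0.95106
Series (A and [0.95106]): 0.79000 × 0.95106 = 0.75134
Parallel ([0.75134] and E): 1 − (1 − 0.75134)(1 − 0.73000) = 0.933

0.933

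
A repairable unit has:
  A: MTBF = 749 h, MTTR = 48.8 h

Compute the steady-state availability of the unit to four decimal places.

0.9388

A(A) = MTBF/(MTBF+MTTR) = 749/(749+48.8) = 0.9388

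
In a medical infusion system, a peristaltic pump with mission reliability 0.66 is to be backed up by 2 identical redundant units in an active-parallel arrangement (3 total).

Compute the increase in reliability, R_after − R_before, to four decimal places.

R_before = 0.66
R_after = 1 − (1 − 0.66)^3 = 0.9607
ΔR = 0.9607 − 0.66 = 0.3007

0.3007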